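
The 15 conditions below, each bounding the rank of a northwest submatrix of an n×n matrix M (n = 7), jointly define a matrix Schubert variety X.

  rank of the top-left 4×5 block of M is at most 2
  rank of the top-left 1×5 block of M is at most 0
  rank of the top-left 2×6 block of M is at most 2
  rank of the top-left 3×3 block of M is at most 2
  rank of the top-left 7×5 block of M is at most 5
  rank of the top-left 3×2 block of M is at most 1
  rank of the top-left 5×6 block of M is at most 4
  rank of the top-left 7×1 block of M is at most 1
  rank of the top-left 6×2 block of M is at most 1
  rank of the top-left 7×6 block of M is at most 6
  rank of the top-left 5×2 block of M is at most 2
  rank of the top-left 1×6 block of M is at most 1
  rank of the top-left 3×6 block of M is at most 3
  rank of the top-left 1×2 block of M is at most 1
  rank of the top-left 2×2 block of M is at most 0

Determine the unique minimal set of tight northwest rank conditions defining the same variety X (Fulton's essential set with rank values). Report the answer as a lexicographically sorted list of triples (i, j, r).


Rank table r_w(7×7) implied by the 15 constraints:

  row 1: 0  0  0  0  0  1  1
  row 2: 0  0  1  1  1  2  2
  row 3: 1  1  2  2  2  3  3
  row 4: 1  1  2  2  2  3  4
  row 5: 1  1  2  3  3  4  5
  row 6: 1  1  2  3  4  5  6
  row 7: 1  2  3  4  5  6  7

the unique w with this rank table is (6, 3, 1, 7, 4, 5, 2).

ℓ(w)=12; the 4 essential cells (i,j,r):

[(1, 5, 0), (2, 2, 0), (4, 5, 2), (6, 2, 1)]


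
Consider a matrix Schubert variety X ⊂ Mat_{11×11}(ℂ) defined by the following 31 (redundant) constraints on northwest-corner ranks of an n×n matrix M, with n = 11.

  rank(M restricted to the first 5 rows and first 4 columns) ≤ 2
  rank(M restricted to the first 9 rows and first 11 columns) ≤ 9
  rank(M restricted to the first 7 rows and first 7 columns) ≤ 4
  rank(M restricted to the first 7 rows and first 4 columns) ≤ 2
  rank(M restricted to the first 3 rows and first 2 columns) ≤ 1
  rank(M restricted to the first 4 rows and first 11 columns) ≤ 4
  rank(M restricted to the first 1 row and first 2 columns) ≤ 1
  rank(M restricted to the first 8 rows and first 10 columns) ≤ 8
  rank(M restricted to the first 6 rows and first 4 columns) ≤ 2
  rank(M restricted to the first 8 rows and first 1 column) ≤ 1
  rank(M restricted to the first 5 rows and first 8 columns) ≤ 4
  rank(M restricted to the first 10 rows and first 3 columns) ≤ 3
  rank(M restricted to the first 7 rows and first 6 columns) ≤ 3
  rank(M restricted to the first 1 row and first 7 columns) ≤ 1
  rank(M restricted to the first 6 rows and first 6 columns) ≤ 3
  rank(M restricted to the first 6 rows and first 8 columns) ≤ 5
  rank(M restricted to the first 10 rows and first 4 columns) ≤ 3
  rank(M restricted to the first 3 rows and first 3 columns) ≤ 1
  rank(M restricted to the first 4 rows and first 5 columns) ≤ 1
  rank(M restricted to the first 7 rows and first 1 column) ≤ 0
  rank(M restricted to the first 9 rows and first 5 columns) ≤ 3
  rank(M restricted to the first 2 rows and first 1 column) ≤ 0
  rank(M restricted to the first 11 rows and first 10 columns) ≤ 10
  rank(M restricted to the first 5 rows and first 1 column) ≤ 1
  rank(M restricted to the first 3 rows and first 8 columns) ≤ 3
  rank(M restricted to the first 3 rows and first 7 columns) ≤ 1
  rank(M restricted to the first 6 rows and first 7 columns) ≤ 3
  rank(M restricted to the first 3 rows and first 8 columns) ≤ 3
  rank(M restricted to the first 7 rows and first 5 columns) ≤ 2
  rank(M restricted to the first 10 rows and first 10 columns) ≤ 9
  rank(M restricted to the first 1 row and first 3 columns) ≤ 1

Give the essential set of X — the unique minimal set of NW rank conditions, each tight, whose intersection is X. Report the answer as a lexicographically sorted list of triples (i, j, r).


Reconstructing r_w from the 31 given conditions:

  row 1: 0, 1, 1, 1, 1, 1, 1, 1, 1, 1, 1
  row 2: 0, 1, 1, 1, 1, 1, 1, 2, 2, 2, 2
  row 3: 0, 1, 1, 1, 1, 1, 1, 2, 3, 3, 3
  row 4: 0, 1, 1, 1, 1, 2, 2, 3, 4, 4, 4
  row 5: 0, 1, 2, 2, 2, 3, 3, 4, 5, 5, 5
  row 6: 0, 1, 2, 2, 2, 3, 3, 4, 5, 6, 6
  row 7: 0, 1, 2, 2, 2, 3, 4, 5, 6, 7, 7
  row 8: 1, 2, 3, 3, 3, 4, 5, 6, 7, 8, 8
  row 9: 1, 2, 3, 3, 3, 4, 5, 6, 7, 8, 9
  row 10: 1, 2, 3, 3, 4, 5, 6, 7, 8, 9, 10
  row 11: 1, 2, 3, 4, 5, 6, 7, 8, 9, 10, 11

second differences of R give the permutation w = (2, 8, 9, 6, 3, 10, 7, 1, 11, 5, 4).

Rothe diagram D(w) (28 cells), 7 SE-corners (essential conditions):

[(3, 7, 1), (4, 5, 1), (6, 7, 3), (7, 1, 0), (7, 5, 2), (9, 5, 3), (10, 4, 3)]


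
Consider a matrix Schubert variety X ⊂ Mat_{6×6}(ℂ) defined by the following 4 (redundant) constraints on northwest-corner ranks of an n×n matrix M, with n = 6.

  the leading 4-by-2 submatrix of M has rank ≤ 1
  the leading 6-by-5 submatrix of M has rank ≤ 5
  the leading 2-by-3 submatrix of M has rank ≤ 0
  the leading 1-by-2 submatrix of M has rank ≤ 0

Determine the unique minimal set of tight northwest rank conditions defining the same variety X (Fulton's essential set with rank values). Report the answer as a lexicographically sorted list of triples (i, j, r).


Rank table r_w(6×6) implied by the 4 constraints:

  0, 0, 0, 1, 1, 1
  0, 0, 0, 1, 2, 2
  1, 1, 1, 2, 3, 3
  1, 1, 2, 3, 4, 4
  1, 2, 3, 4, 5, 5
  1, 2, 3, 4, 5, 6

second differences of R give the permutation w = (4, 5, 1, 3, 2, 6).

Rothe diagram D(w) (7 cells), 2 SE-corners (essential conditions):

[(2, 3, 0), (4, 2, 1)]


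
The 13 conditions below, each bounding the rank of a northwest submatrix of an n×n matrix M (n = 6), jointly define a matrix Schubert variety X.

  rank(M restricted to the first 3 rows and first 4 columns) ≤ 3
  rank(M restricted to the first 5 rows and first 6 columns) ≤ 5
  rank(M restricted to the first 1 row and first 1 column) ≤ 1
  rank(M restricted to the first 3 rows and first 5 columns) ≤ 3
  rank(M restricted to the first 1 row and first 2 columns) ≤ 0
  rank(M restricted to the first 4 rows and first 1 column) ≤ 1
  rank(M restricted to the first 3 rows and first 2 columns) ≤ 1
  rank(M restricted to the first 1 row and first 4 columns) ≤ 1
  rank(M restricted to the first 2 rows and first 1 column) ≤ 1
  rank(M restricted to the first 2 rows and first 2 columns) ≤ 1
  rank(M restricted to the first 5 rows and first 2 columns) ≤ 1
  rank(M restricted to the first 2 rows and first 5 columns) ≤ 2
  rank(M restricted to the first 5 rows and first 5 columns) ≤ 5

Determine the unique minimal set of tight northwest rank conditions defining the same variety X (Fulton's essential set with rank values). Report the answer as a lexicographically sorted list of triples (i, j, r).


Rank table r_w(6×6) implied by the 13 constraints:

  row 1: 0 | 0 | 1 | 1 | 1 | 1
  row 2: 1 | 1 | 2 | 2 | 2 | 2
  row 3: 1 | 1 | 2 | 3 | 3 | 3
  row 4: 1 | 1 | 2 | 3 | 4 | 4
  row 5: 1 | 1 | 2 | 3 | 4 | 5
  row 6: 1 | 2 | 3 | 4 | 5 | 6

reading off 1-entries of Δ²R: w = (3, 1, 4, 5, 6, 2).

|D(w)|=5, |Ess(w)|=2:

[(1, 2, 0), (5, 2, 1)]


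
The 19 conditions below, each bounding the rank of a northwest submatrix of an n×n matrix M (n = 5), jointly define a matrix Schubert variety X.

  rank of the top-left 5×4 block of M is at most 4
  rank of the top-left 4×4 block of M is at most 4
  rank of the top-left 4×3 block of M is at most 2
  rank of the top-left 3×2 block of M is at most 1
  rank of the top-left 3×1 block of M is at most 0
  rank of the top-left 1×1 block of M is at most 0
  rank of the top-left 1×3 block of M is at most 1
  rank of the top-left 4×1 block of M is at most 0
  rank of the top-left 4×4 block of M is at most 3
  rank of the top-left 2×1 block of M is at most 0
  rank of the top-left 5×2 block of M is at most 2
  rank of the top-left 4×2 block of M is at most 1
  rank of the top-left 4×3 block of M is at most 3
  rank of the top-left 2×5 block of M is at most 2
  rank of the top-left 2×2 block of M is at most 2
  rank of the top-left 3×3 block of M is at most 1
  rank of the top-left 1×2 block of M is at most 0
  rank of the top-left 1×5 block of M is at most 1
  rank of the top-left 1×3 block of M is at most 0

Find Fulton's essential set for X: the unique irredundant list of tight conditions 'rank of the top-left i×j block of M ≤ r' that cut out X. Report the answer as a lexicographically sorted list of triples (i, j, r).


Computing R[i][j] = min implied NW-rank bound (n=5, 19 conditions):

  R[1]: 0 0 0 1 1
  R[2]: 0 1 1 2 2
  R[3]: 0 1 1 2 3
  R[4]: 0 1 2 3 4
  R[5]: 1 2 3 4 5

second differences of R give the permutation w = (4, 2, 5, 3, 1).

D(w) has 7 cells with 3 SE-corners; essential set:

[(1, 3, 0), (3, 3, 1), (4, 1, 0)]


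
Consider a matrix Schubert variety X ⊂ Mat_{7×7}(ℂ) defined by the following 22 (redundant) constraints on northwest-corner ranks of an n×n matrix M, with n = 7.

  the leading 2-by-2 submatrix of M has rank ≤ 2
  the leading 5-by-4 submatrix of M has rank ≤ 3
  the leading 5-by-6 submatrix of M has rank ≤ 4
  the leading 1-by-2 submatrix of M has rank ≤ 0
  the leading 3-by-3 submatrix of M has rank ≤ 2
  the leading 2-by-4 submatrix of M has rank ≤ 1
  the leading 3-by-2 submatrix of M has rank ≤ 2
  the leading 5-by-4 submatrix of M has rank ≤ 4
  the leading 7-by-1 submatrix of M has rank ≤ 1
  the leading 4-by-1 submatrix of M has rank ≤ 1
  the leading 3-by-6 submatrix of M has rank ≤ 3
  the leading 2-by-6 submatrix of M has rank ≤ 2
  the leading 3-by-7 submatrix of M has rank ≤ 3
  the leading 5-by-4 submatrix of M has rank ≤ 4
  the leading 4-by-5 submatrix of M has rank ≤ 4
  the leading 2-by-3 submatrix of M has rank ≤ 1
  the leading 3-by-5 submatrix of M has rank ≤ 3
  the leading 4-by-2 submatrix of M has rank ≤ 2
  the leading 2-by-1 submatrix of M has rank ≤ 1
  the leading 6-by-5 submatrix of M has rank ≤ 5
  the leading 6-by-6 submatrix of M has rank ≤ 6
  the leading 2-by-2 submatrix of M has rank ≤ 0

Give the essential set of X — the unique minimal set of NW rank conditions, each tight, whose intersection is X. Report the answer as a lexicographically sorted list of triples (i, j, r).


Recovering R(i,j) via the rank-extension bound from the 22 conditions:

  0 0 1 1 1 1 1
  0 0 1 1 2 2 2
  1 1 2 2 3 3 3
  1 2 3 3 4 4 4
  1 2 3 3 4 4 5
  1 2 3 4 5 5 6
  1 2 3 4 5 6 7

second differences of R give the permutation w = (3, 5, 1, 2, 7, 4, 6).

Fulton essential set (4 of the 7 Rothe cells):

[(2, 2, 0), (2, 4, 1), (5, 4, 3), (5, 6, 4)]


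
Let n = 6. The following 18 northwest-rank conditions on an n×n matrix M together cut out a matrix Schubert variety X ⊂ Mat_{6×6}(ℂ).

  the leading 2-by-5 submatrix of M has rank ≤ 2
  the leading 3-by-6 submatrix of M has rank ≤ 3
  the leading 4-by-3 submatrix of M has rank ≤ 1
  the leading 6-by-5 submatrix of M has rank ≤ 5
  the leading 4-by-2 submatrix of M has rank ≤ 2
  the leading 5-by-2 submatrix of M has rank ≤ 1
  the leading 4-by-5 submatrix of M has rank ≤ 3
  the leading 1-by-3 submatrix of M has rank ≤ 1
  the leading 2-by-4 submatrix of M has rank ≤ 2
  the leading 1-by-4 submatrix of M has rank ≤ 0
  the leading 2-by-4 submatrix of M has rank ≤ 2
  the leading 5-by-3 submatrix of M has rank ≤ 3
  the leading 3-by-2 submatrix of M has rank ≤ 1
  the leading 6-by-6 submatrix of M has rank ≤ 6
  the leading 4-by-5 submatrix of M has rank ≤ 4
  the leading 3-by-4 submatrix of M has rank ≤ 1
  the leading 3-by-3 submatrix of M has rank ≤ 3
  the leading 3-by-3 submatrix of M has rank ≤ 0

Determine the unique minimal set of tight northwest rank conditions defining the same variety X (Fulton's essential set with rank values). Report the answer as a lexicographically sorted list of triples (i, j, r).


The tightest implied rank at each (i,j), from the 18 conditions:

  R[1]: 0 | 0 | 0 | 0 | 1 | 1
  R[2]: 0 | 0 | 0 | 1 | 2 | 2
  R[3]: 0 | 0 | 0 | 1 | 2 | 3
  R[4]: 1 | 1 | 1 | 2 | 3 | 4
  R[5]: 1 | 1 | 2 | 3 | 4 | 5
  R[6]: 1 | 2 | 3 | 4 | 5 | 6

hence w(1..6) = (5, 4, 6, 1, 3, 2).

ℓ(w)=11; the 3 essential cells (i,j,r):

[(1, 4, 0), (3, 3, 0), (5, 2, 1)]


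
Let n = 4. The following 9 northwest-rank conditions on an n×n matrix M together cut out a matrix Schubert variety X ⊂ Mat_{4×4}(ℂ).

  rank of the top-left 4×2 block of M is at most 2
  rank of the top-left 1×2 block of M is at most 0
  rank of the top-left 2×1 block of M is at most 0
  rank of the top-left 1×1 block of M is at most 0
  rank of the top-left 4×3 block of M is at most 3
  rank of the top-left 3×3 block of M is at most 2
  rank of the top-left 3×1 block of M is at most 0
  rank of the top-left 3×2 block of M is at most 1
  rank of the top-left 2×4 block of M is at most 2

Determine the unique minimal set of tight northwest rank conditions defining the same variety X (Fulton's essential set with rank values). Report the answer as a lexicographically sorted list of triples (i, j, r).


Recovering R(i,j) via the rank-extension bound from the 9 conditions:

  i=1: 0  0  1  1
  i=2: 0  1  2  2
  i=3: 0  1  2  3
  i=4: 1  2  3  4

reading off 1-entries of Δ²R: w = (3, 2, 4, 1).

Rothe diagram D(w) (4 cells), 2 SE-corners (essential conditions):

[(1, 2, 0), (3, 1, 0)]


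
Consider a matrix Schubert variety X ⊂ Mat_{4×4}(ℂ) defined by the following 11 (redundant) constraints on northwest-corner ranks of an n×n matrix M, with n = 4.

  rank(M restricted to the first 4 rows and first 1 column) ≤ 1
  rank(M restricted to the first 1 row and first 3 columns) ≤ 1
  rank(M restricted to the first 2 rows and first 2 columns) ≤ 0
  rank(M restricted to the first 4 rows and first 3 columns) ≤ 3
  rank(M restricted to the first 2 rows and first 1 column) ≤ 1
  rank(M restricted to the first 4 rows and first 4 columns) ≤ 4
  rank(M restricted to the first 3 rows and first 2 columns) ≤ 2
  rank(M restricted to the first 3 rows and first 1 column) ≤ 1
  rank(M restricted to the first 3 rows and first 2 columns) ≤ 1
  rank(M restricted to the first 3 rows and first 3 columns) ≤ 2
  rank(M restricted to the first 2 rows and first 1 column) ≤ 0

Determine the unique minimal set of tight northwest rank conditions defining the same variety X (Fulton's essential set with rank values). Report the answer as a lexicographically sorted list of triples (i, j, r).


Rank table r_w(4×4) implied by the 11 constraints:

  R[1]: 0  0  1  1
  R[2]: 0  0  1  2
  R[3]: 1  1  2  3
  R[4]: 1  2  3  4

so w = (3, 4, 1, 2).

D(w) has 4 cells with 1 SE-corner; essential set:

[(2, 2, 0)]


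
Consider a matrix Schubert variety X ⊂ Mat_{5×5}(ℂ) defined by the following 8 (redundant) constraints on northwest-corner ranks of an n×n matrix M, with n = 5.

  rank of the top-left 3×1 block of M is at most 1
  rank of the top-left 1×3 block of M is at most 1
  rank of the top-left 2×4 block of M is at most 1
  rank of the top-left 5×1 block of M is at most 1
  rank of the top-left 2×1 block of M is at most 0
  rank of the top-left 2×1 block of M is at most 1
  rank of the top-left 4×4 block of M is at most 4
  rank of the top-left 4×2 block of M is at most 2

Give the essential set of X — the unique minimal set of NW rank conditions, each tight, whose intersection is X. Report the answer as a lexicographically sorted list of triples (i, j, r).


Rank table r_w(5×5) implied by the 8 constraints:

  i=1: 0 | 1 | 1 | 1 | 1
  i=2: 0 | 1 | 1 | 1 | 2
  i=3: 1 | 2 | 2 | 2 | 3
  i=4: 1 | 2 | 3 | 3 | 4
  i=5: 1 | 2 | 3 | 4 | 5

giving w = (2, 5, 1, 3, 4) via Δ²R.

ℓ(w)=4; the 2 essential cells (i,j,r):

[(2, 1, 0), (2, 4, 1)]


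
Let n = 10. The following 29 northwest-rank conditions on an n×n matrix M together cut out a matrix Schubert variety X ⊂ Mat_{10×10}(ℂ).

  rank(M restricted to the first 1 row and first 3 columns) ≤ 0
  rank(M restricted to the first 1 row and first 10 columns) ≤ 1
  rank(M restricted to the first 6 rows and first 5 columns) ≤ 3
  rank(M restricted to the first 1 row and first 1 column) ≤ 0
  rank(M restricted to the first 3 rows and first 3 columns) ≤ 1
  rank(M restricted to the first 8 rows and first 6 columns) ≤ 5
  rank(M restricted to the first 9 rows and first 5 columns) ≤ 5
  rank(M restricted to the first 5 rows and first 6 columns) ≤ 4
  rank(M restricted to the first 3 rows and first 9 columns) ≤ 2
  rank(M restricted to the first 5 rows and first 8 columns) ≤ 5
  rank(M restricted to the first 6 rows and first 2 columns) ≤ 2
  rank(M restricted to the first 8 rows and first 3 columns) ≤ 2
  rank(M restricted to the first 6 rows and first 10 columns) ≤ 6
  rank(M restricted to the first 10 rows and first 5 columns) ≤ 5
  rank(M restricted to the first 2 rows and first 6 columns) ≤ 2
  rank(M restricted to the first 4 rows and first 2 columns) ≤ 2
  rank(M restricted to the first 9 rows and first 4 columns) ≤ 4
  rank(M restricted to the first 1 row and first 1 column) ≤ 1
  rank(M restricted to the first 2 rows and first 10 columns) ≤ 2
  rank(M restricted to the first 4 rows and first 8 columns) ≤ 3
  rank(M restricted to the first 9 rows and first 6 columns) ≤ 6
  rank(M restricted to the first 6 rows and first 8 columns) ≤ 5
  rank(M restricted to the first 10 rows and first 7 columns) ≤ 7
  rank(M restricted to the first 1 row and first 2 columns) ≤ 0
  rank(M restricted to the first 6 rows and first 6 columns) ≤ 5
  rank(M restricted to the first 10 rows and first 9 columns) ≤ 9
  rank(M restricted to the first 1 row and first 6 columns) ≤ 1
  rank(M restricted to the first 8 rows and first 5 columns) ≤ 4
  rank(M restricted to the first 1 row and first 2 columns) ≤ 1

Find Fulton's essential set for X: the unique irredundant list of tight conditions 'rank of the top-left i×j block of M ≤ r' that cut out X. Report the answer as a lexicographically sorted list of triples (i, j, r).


The tightest implied rank at each (i,j), from the 29 conditions:

  row 1: 0, 0, 0, 1, 1, 1, 1, 1, 1, 1
  row 2: 1, 1, 1, 2, 2, 2, 2, 2, 2, 2
  row 3: 1, 1, 1, 2, 2, 2, 2, 2, 2, 3
  row 4: 1, 2, 2, 3, 3, 3, 3, 3, 3, 4
  row 5: 1, 2, 2, 3, 3, 4, 4, 4, 4, 5
  row 6: 1, 2, 2, 3, 3, 4, 5, 5, 5, 6
  row 7: 1, 2, 2, 3, 4, 5, 6, 6, 6, 7
  row 8: 1, 2, 2, 3, 4, 5, 6, 7, 7, 8
  row 9: 1, 2, 3, 4, 5, 6, 7, 8, 8, 9
  row 10: 1, 2, 3, 4, 5, 6, 7, 8, 9, 10

the unique w with this rank table is (4, 1, 10, 2, 6, 7, 5, 8, 3, 9).

|D(w)|=16, |Ess(w)|=5:

[(1, 3, 0), (3, 3, 1), (3, 9, 2), (6, 5, 3), (8, 3, 2)]


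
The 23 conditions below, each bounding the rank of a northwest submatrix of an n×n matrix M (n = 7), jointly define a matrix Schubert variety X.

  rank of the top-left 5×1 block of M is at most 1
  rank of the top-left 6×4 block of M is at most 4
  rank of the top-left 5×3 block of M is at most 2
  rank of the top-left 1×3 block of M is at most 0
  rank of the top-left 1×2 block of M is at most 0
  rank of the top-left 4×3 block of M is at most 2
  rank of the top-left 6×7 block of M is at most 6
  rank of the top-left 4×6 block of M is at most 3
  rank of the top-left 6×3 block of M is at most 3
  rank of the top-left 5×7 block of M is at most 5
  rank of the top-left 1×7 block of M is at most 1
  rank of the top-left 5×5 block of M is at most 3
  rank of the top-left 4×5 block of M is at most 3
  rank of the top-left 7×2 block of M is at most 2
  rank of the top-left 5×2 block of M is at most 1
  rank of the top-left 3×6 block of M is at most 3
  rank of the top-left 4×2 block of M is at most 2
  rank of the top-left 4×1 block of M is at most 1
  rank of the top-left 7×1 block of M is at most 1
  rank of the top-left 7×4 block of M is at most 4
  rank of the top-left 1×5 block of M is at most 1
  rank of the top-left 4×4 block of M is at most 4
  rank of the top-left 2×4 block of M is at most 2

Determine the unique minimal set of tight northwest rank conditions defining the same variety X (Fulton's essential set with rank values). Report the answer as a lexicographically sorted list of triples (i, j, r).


The tightest implied rank at each (i,j), from the 23 conditions:

  row 1: 0, 0, 0, 1, 1, 1, 1
  row 2: 1, 1, 1, 2, 2, 2, 2
  row 3: 1, 1, 2, 3, 3, 3, 3
  row 4: 1, 1, 2, 3, 3, 3, 4
  row 5: 1, 1, 2, 3, 3, 4, 5
  row 6: 1, 2, 3, 4, 4, 5, 6
  row 7: 1, 2, 3, 4, 5, 6, 7

so w = (4, 1, 3, 7, 6, 2, 5).

ℓ(w)=9; the 4 essential cells (i,j,r):

[(1, 3, 0), (4, 6, 3), (5, 2, 1), (5, 5, 3)]


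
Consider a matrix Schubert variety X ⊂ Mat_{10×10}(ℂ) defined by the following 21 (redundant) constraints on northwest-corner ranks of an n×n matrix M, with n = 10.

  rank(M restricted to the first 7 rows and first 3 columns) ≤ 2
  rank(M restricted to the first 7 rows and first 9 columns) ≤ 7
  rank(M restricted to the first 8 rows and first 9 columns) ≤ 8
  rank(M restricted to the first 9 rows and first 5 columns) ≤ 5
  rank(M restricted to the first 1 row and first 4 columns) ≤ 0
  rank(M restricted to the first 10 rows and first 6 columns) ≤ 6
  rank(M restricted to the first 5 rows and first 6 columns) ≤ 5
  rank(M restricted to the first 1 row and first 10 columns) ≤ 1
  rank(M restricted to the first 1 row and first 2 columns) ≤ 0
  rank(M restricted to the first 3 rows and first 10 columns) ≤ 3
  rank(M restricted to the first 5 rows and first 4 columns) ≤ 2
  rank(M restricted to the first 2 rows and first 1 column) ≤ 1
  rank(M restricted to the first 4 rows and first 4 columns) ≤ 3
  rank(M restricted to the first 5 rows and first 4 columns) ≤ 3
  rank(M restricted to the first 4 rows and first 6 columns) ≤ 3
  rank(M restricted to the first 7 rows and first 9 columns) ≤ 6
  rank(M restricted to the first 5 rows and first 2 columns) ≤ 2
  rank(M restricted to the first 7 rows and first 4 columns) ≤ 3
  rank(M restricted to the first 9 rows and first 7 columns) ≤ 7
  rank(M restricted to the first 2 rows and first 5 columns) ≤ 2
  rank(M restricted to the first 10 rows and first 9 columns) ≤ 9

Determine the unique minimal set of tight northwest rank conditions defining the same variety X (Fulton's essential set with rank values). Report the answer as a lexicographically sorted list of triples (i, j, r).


Rank table r_w(10×10) implied by the 21 constraints:

  R[1]: 0, 0, 0, 0, 1, 1, 1, 1, 1, 1
  R[2]: 1, 1, 1, 1, 2, 2, 2, 2, 2, 2
  R[3]: 1, 2, 2, 2, 3, 3, 3, 3, 3, 3
  R[4]: 1, 2, 2, 2, 3, 3, 4, 4, 4, 4
  R[5]: 1, 2, 2, 2, 3, 4, 5, 5, 5, 5
  R[6]: 1, 2, 2, 3, 4, 5, 6, 6, 6, 6
  R[7]: 1, 2, 2, 3, 4, 5, 6, 6, 6, 7
  R[8]: 1, 2, 3, 4, 5, 6, 7, 7, 7, 8
  R[9]: 1, 2, 3, 4, 5, 6, 7, 8, 8, 9
  R[10]: 1, 2, 3, 4, 5, 6, 7, 8, 9, 10

second differences of R give the permutation w = (5, 1, 2, 7, 6, 4, 10, 3, 8, 9).

|D(w)|=13, |Ess(w)|=5:

[(1, 4, 0), (4, 6, 3), (5, 4, 2), (7, 3, 2), (7, 9, 6)]


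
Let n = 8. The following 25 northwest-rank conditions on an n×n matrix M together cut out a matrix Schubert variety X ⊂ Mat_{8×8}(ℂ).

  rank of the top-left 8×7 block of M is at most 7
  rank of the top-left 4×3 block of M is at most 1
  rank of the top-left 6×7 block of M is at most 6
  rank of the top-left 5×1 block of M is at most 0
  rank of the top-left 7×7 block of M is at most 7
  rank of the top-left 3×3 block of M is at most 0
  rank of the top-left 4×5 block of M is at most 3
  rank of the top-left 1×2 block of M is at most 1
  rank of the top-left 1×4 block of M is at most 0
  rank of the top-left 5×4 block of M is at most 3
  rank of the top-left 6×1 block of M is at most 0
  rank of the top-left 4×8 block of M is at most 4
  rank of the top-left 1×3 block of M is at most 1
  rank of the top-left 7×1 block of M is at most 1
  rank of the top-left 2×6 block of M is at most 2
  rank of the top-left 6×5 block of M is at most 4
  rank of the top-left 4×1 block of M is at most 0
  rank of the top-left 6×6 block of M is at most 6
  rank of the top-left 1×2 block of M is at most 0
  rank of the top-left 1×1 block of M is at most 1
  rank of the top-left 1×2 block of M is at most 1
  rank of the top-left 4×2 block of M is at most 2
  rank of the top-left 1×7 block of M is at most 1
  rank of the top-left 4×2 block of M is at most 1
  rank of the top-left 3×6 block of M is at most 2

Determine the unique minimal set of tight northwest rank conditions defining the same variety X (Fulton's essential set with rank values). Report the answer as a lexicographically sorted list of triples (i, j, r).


The tightest implied rank at each (i,j), from the 25 conditions:

  0 0 0 0 1 1 1 1
  0 0 0 1 2 2 2 2
  0 0 0 1 2 2 3 3
  0 1 1 2 3 3 4 4
  0 1 2 3 4 4 5 5
  0 1 2 3 4 5 6 6
  1 2 3 4 5 6 7 7
  1 2 3 4 5 6 7 8

reading off 1-entries of Δ²R: w = (5, 4, 7, 2, 3, 6, 1, 8).

Fulton essential set (4 of the 14 Rothe cells):

[(1, 4, 0), (3, 3, 0), (3, 6, 2), (6, 1, 0)]


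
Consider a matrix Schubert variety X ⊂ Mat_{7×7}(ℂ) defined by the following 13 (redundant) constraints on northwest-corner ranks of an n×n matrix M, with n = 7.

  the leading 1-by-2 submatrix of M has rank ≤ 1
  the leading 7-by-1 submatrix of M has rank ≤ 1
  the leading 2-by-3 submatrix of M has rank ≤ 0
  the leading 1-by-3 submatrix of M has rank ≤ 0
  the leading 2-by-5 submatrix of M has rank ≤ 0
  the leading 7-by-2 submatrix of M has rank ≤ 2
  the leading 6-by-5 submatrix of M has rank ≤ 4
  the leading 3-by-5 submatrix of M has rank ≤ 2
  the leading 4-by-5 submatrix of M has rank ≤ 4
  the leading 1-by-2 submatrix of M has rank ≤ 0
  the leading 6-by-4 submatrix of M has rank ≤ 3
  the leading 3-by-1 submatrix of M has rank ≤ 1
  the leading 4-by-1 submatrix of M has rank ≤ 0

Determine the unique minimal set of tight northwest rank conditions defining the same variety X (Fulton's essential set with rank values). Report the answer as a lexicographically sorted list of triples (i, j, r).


Reconstructing r_w from the 13 given conditions:

  i=1: 0 0 0 0 0 1 1
  i=2: 0 0 0 0 0 1 2
  i=3: 0 1 1 1 1 2 3
  i=4: 0 1 2 2 2 3 4
  i=5: 1 2 3 3 3 4 5
  i=6: 1 2 3 3 4 5 6
  i=7: 1 2 3 4 5 6 7

reading off 1-entries of Δ²R: w = (6, 7, 2, 3, 1, 5, 4).

|D(w)|=13, |Ess(w)|=3:

[(2, 5, 0), (4, 1, 0), (6, 4, 3)]


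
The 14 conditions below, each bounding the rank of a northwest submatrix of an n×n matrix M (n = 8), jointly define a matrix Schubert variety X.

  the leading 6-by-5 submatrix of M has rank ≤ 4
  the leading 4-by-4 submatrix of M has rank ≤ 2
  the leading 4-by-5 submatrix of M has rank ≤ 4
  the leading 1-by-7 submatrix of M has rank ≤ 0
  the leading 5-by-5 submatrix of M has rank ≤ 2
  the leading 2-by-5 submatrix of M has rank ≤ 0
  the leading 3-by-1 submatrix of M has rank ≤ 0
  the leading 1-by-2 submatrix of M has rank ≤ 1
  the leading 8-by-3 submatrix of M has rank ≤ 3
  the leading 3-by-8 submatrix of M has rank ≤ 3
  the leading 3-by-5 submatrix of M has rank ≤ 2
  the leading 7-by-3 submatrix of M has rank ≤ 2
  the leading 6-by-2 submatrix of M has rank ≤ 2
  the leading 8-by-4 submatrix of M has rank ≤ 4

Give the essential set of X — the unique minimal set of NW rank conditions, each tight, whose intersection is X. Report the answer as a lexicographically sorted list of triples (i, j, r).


Rank table r_w(8×8) implied by the 14 constraints:

  R[1]: 0 | 0 | 0 | 0 | 0 | 0 | 0 | 1
  R[2]: 0 | 0 | 0 | 0 | 0 | 1 | 1 | 2
  R[3]: 0 | 1 | 1 | 1 | 1 | 2 | 2 | 3
  R[4]: 1 | 2 | 2 | 2 | 2 | 3 | 3 | 4
  R[5]: 1 | 2 | 2 | 2 | 2 | 3 | 4 | 5
  R[6]: 1 | 2 | 2 | 3 | 3 | 4 | 5 | 6
  R[7]: 1 | 2 | 2 | 3 | 4 | 5 | 6 | 7
  R[8]: 1 | 2 | 3 | 4 | 5 | 6 | 7 | 8

so w = (8, 6, 2, 1, 7, 4, 5, 3).

|D(w)|=18, |Ess(w)|=5:

[(1, 7, 0), (2, 5, 0), (3, 1, 0), (5, 5, 2), (7, 3, 2)]


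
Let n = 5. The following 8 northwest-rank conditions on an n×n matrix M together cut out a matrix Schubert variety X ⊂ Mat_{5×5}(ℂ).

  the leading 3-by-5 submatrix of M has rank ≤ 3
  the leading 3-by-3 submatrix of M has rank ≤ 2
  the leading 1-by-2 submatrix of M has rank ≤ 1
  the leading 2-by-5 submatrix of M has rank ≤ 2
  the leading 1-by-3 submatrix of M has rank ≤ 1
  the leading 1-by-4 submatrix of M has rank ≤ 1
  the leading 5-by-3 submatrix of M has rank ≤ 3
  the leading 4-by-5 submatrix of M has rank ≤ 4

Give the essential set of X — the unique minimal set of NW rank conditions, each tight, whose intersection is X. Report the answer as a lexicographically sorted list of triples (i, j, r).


The tightest implied rank at each (i,j), from the 8 conditions:

  1, 1, 1, 1, 1
  1, 2, 2, 2, 2
  1, 2, 2, 3, 3
  1, 2, 3, 4, 4
  1, 2, 3, 4, 5

giving w = (1, 2, 4, 3, 5) via Δ²R.

Rothe diagram D(w) (1 cell), 1 SE-corner (essential condition):

[(3, 3, 2)]


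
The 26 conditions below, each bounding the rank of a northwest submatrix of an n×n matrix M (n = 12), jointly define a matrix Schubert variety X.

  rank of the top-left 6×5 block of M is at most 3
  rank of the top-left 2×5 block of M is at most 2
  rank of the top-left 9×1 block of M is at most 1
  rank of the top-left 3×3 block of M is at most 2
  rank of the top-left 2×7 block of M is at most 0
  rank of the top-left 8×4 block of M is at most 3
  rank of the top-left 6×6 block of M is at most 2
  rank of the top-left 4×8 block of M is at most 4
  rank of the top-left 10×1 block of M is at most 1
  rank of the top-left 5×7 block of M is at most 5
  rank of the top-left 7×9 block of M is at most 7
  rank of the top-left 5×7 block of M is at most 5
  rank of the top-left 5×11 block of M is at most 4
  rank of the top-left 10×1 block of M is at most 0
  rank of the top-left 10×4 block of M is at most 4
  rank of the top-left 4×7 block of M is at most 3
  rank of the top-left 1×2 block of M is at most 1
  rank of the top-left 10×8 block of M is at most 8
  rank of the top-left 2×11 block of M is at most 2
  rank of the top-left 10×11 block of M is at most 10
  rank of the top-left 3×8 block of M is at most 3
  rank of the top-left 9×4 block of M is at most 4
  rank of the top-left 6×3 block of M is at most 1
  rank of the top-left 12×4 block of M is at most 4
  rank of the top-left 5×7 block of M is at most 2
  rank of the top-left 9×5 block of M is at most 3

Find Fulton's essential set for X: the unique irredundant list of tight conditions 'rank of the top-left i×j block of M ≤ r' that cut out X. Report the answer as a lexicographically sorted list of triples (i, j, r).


Rank table r_w(12×12) implied by the 26 constraints:

  row 1: 0 | 0 | 0 | 0 | 0 | 0 | 0 | 1 | 1 | 1 | 1 | 1
  row 2: 0 | 0 | 0 | 0 | 0 | 0 | 0 | 1 | 2 | 2 | 2 | 2
  row 3: 0 | 1 | 1 | 1 | 1 | 1 | 1 | 2 | 3 | 3 | 3 | 3
  row 4: 0 | 1 | 1 | 2 | 2 | 2 | 2 | 3 | 4 | 4 | 4 | 4
  row 5: 0 | 1 | 1 | 2 | 2 | 2 | 2 | 3 | 4 | 4 | 4 | 5
  row 6: 0 | 1 | 1 | 2 | 2 | 2 | 3 | 4 | 5 | 5 | 5 | 6
  row 7: 0 | 1 | 2 | 3 | 3 | 3 | 4 | 5 | 6 | 6 | 6 | 7
  row 8: 0 | 1 | 2 | 3 | 3 | 4 | 5 | 6 | 7 | 7 | 7 | 8
  row 9: 0 | 1 | 2 | 3 | 3 | 4 | 5 | 6 | 7 | 8 | 8 | 9
  row 10: 0 | 1 | 2 | 3 | 4 | 5 | 6 | 7 | 8 | 9 | 9 | 10
  row 11: 1 | 2 | 3 | 4 | 5 | 6 | 7 | 8 | 9 | 10 | 10 | 11
  row 12: 1 | 2 | 3 | 4 | 5 | 6 | 7 | 8 | 9 | 10 | 11 | 12

giving w = (8, 9, 2, 4, 12, 7, 3, 6, 10, 5, 1, 11) via Δ²R.

D(w) has 34 cells with 7 SE-corners; essential set:

[(2, 7, 0), (5, 7, 2), (5, 11, 4), (6, 3, 1), (6, 6, 2), (9, 5, 3), (10, 1, 0)]


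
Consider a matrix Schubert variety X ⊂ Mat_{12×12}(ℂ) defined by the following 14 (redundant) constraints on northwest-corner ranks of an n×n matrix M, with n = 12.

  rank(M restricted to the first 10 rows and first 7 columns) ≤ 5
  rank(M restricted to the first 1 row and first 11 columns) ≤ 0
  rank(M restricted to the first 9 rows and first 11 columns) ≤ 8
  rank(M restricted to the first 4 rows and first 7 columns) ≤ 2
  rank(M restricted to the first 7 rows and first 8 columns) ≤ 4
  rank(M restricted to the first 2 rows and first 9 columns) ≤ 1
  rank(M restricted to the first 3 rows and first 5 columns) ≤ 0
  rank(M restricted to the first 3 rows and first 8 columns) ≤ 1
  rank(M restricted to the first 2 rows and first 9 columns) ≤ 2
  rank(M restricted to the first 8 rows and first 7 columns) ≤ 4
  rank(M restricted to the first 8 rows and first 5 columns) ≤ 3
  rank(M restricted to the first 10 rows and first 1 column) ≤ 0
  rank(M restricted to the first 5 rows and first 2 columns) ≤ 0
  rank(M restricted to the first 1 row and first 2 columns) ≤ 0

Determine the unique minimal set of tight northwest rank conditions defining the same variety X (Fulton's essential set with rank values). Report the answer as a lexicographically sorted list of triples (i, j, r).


Rank table r_w(12×12) implied by the 14 constraints:

  R[1]: 0, 0, 0, 0, 0, 0, 0, 0, 0, 0, 0, 1
  R[2]: 0, 0, 0, 0, 0, 1, 1, 1, 1, 1, 1, 2
  R[3]: 0, 0, 0, 0, 0, 1, 1, 1, 2, 2, 2, 3
  R[4]: 0, 0, 1, 1, 1, 2, 2, 2, 3, 3, 3, 4
  R[5]: 0, 0, 1, 2, 2, 3, 3, 3, 4, 4, 4, 5
  R[6]: 0, 1, 2, 3, 3, 4, 4, 4, 5, 5, 5, 6
  R[7]: 0, 1, 2, 3, 3, 4, 4, 4, 5, 6, 6, 7
  R[8]: 0, 1, 2, 3, 3, 4, 4, 5, 6, 7, 7, 8
  R[9]: 0, 1, 2, 3, 4, 5, 5, 6, 7, 8, 8, 9
  R[10]: 0, 1, 2, 3, 4, 5, 5, 6, 7, 8, 9, 10
  R[11]: 1, 2, 3, 4, 5, 6, 6, 7, 8, 9, 10, 11
  R[12]: 1, 2, 3, 4, 5, 6, 7, 8, 9, 10, 11, 12

the unique w with this rank table is (12, 6, 9, 3, 4, 2, 10, 8, 5, 11, 1, 7).

D(w) has 38 cells with 9 SE-corners; essential set:

[(1, 11, 0), (3, 5, 0), (3, 8, 1), (5, 2, 0), (7, 8, 4), (8, 5, 3), (8, 7, 4), (10, 1, 0), (10, 7, 5)]


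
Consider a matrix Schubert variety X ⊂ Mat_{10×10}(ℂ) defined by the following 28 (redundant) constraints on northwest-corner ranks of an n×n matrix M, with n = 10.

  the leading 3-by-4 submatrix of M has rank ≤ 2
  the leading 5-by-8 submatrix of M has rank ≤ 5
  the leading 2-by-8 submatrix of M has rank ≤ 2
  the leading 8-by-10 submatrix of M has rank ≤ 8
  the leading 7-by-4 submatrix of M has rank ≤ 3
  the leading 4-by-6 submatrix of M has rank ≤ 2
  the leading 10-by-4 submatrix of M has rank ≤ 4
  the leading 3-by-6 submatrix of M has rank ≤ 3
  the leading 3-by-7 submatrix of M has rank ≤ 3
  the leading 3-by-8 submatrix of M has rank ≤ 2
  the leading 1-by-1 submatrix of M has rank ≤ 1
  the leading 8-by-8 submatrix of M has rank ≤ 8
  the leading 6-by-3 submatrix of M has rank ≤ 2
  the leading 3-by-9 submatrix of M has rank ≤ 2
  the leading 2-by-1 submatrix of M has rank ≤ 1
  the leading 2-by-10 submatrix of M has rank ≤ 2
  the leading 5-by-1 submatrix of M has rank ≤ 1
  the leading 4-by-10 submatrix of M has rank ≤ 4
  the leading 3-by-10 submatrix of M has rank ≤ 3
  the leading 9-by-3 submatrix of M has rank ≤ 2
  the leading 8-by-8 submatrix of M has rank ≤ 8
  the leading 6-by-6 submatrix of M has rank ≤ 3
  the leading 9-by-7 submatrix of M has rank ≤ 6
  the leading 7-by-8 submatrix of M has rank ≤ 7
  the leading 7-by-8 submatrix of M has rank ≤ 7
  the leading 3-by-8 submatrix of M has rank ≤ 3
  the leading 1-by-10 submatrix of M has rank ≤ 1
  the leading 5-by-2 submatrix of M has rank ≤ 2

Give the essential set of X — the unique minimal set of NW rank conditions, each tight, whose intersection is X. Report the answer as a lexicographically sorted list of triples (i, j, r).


Rank table r_w(10×10) implied by the 28 constraints:

  R[1]: 1 1 1 1 1 1 1 1 1 1
  R[2]: 1 2 2 2 2 2 2 2 2 2
  R[3]: 1 2 2 2 2 2 2 2 2 3
  R[4]: 1 2 2 2 2 2 3 3 3 4
  R[5]: 1 2 2 3 3 3 4 4 4 5
  R[6]: 1 2 2 3 3 3 4 5 5 6
  R[7]: 1 2 2 3 4 4 5 6 6 7
  R[8]: 1 2 2 3 4 5 6 7 7 8
  R[9]: 1 2 2 3 4 5 6 7 8 9
  R[10]: 1 2 3 4 5 6 7 8 9 10

the unique w with this rank table is (1, 2, 10, 7, 4, 8, 5, 6, 9, 3).

Rothe diagram D(w) (18 cells), 4 SE-corners (essential conditions):

[(3, 9, 2), (4, 6, 2), (6, 6, 3), (9, 3, 2)]


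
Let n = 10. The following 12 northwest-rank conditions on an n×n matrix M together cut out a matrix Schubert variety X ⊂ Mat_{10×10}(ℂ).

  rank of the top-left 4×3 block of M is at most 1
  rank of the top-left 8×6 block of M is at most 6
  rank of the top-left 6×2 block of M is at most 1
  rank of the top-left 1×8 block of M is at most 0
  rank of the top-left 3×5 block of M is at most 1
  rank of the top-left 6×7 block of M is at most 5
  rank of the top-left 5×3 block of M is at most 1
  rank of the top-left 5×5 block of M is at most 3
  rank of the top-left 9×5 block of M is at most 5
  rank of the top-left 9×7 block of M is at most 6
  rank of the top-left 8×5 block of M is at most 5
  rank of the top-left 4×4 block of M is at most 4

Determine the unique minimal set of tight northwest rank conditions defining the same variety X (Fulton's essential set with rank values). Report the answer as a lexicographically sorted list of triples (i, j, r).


Reconstructing r_w from the 12 given conditions:

  R[1]: 0 0 0 0 0 0 0 0 1 1
  R[2]: 1 1 1 1 1 1 1 1 2 2
  R[3]: 1 1 1 1 1 2 2 2 3 3
  R[4]: 1 1 1 2 2 3 3 3 4 4
  R[5]: 1 1 1 2 3 4 4 4 5 5
  R[6]: 1 1 2 3 4 5 5 5 6 6
  R[7]: 1 2 3 4 5 6 6 6 7 7
  R[8]: 1 2 3 4 5 6 6 7 8 8
  R[9]: 1 2 3 4 5 6 6 7 8 9
  R[10]: 1 2 3 4 5 6 7 8 9 10

second differences of R give the permutation w = (9, 1, 6, 4, 5, 3, 2, 8, 10, 7).

Rothe diagram D(w) (19 cells), 5 SE-corners (essential conditions):

[(1, 8, 0), (3, 5, 1), (5, 3, 1), (6, 2, 1), (9, 7, 6)]


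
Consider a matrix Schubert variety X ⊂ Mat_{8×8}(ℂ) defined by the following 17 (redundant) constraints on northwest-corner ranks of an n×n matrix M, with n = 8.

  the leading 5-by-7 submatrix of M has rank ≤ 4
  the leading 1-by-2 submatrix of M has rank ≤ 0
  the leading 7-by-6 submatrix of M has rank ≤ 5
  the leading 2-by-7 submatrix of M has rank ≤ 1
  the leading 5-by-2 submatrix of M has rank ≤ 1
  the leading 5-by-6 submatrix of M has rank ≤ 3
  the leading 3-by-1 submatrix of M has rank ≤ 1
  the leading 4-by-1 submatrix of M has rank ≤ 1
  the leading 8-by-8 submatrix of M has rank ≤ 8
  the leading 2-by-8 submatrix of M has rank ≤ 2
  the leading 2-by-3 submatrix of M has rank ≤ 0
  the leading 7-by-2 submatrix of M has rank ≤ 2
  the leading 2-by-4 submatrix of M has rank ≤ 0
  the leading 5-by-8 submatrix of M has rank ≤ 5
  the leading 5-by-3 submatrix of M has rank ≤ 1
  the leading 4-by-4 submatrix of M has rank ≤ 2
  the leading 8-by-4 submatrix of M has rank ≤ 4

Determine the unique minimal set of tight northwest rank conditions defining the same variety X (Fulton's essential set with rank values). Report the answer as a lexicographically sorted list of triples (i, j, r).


Rank table r_w(8×8) implied by the 17 constraints:

  row 1: 0, 0, 0, 0, 1, 1, 1, 1
  row 2: 0, 0, 0, 0, 1, 1, 1, 2
  row 3: 1, 1, 1, 1, 2, 2, 2, 3
  row 4: 1, 1, 1, 2, 3, 3, 3, 4
  row 5: 1, 1, 1, 2, 3, 3, 4, 5
  row 6: 1, 2, 2, 3, 4, 4, 5, 6
  row 7: 1, 2, 3, 4, 5, 5, 6, 7
  row 8: 1, 2, 3, 4, 5, 6, 7, 8

so w = (5, 8, 1, 4, 7, 2, 3, 6).

4 SE-corners of the 15-cell Rothe diagram give Ess(w):

[(2, 4, 0), (2, 7, 1), (5, 3, 1), (5, 6, 3)]


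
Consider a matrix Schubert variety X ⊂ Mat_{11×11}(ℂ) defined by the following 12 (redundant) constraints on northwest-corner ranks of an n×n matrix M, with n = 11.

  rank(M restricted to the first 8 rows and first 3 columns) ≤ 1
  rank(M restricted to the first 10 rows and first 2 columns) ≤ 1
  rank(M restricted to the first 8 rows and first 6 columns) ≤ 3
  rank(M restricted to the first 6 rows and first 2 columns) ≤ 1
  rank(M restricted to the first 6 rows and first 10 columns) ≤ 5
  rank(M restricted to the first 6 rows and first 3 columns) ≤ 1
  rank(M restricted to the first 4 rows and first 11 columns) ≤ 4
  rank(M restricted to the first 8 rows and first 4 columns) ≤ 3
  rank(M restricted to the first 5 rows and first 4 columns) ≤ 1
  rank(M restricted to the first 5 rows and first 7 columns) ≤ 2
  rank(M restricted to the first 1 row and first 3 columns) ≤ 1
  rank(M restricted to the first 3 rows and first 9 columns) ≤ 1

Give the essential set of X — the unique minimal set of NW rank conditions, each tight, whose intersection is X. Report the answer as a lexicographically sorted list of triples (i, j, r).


Reconstructing r_w from the 12 given conditions:

  R[1]: 1 1 1 1 1 1 1 1 1 1 1
  R[2]: 1 1 1 1 1 1 1 1 1 2 2
  R[3]: 1 1 1 1 1 1 1 1 1 2 3
  R[4]: 1 1 1 1 2 2 2 2 2 3 4
  R[5]: 1 1 1 1 2 2 2 3 3 4 5
  R[6]: 1 1 1 2 3 3 3 4 4 5 6
  R[7]: 1 1 1 2 3 3 4 5 5 6 7
  R[8]: 1 1 1 2 3 3 4 5 6 7 8
  R[9]: 1 1 2 3 4 4 5 6 7 8 9
  R[10]: 1 1 2 3 4 5 6 7 8 9 10
  R[11]: 1 2 3 4 5 6 7 8 9 10 11

the unique w with this rank table is (1, 10, 11, 5, 8, 4, 7, 9, 3, 6, 2).

|D(w)|=34, |Ess(w)|=6:

[(3, 9, 1), (5, 4, 1), (5, 7, 2), (8, 3, 1), (8, 6, 3), (10, 2, 1)]
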